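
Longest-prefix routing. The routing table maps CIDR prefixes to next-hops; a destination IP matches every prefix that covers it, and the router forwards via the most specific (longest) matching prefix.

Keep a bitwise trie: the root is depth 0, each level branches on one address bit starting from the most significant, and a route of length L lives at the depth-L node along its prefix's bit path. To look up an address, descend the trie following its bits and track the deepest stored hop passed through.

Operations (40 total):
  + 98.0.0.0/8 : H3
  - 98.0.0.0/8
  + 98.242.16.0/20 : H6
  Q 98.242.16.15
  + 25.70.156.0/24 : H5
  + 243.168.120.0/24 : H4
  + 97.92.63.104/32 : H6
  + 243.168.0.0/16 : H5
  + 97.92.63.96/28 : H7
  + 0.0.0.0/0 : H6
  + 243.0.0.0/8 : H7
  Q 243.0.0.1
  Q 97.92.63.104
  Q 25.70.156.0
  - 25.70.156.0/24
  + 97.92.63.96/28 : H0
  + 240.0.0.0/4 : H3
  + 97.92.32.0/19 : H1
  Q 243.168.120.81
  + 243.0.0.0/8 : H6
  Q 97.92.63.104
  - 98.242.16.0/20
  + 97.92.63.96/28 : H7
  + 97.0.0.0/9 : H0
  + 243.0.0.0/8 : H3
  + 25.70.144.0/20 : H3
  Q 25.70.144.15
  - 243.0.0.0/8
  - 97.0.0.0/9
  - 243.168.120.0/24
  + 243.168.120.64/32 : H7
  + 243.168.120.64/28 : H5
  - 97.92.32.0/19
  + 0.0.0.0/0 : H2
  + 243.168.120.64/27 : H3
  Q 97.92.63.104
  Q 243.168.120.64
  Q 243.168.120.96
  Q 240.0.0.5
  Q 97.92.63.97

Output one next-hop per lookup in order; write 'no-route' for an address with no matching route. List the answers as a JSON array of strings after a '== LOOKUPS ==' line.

Apply in order:
  add 98.0.0.0/8 -> H3 at depth 8
  del 98.0.0.0/8 (clear depth 8)
  add 98.242.16.0/20 -> H6 at depth 20
  ? 98.242.16.15  path d0:-→d1:-→d2:-→d3:-→d4:-→d5:-→d6:-→d7:-→d8:-→d9:-→d10:-→d11:-→d12:-→d13:-→d14:-→d15:-→d16:-→d17:-→d18:-→d19:-→d20:H6  best=H6
  add 25.70.156.0/24 -> H5 at depth 24
  add 243.168.120.0/24 -> H4 at depth 24
  add 97.92.63.104/32 -> H6 at depth 32
  add 243.168.0.0/16 -> H5 at depth 16
  add 97.92.63.96/28 -> H7 at depth 28
  add 0.0.0.0/0 -> H6 at depth 0
  add 243.0.0.0/8 -> H7 at depth 8
  ? 243.0.0.1  path d0:H6→d1:-→d2:-→d3:-→d4:-→d5:-→d6:-→d7:-→d8:H7  best=H7
  ? 97.92.63.104  path d0:H6→d1:-→d2:-→d3:-→d4:-→d5:-→d6:-→d7:-→d8:-→d9:-→d10:-→d11:-→d12:-→d13:-→d14:-→d15:-→d16:-→d17:-→d18:-→d19:-→d20:-→d21:-→d22:-→d23:-→d24:-→d25:-→d26:-→d27:-→d28:H7→d29:-→d30:-→d31:-→d32:H6  best=H6
  ? 25.70.156.0  path d0:H6→d1:-→d2:-→d3:-→d4:-→d5:-→d6:-→d7:-→d8:-→d9:-→d10:-→d11:-→d12:-→d13:-→d14:-→d15:-→d16:-→d17:-→d18:-→d19:-→d20:-→d21:-→d22:-→d23:-→d24:H5  best=H5
  del 25.70.156.0/24 (clear depth 24)
  add 97.92.63.96/28 -> H0 at depth 28
  add 240.0.0.0/4 -> H3 at depth 4
  add 97.92.32.0/19 -> H1 at depth 19
  ? 243.168.120.81  path d0:H6→d1:-→d2:-→d3:-→d4:H3→d5:-→d6:-→d7:-→d8:H7→d9:-→d10:-→d11:-→d12:-→d13:-→d14:-→d15:-→d16:H5→d17:-→d18:-→d19:-→d20:-→d21:-→d22:-→d23:-→d24:H4  best=H4
  add 243.0.0.0/8 -> H6 at depth 8
  ? 97.92.63.104  path d0:H6→d1:-→d2:-→d3:-→d4:-→d5:-→d6:-→d7:-→d8:-→d9:-→d10:-→d11:-→d12:-→d13:-→d14:-→d15:-→d16:-→d17:-→d18:-→d19:H1→d20:-→d21:-→d22:-→d23:-→d24:-→d25:-→d26:-→d27:-→d28:H0→d29:-→d30:-→d31:-→d32:H6  best=H6
  del 98.242.16.0/20 (clear depth 20)
  add 97.92.63.96/28 -> H7 at depth 28
  add 97.0.0.0/9 -> H0 at depth 9
  add 243.0.0.0/8 -> H3 at depth 8
  add 25.70.144.0/20 -> H3 at depth 20
  ? 25.70.144.15  path d0:H6→d1:-→d2:-→d3:-→d4:-→d5:-→d6:-→d7:-→d8:-→d9:-→d10:-→d11:-→d12:-→d13:-→d14:-→d15:-→d16:-→d17:-→d18:-→d19:-→d20:H3  best=H3
  del 243.0.0.0/8 (clear depth 8)
  del 97.0.0.0/9 (clear depth 9)
  del 243.168.120.0/24 (clear depth 24)
  add 243.168.120.64/32 -> H7 at depth 32
  add 243.168.120.64/28 -> H5 at depth 28
  del 97.92.32.0/19 (clear depth 19)
  add 0.0.0.0/0 -> H2 at depth 0
  add 243.168.120.64/27 -> H3 at depth 27
  ? 97.92.63.104  path d0:H2→d1:-→d2:-→d3:-→d4:-→d5:-→d6:-→d7:-→d8:-→d9:-→d10:-→d11:-→d12:-→d13:-→d14:-→d15:-→d16:-→d17:-→d18:-→d19:-→d20:-→d21:-→d22:-→d23:-→d24:-→d25:-→d26:-→d27:-→d28:H7→d29:-→d30:-→d31:-→d32:H6  best=H6
  ? 243.168.120.64  path d0:H2→d1:-→d2:-→d3:-→d4:H3→d5:-→d6:-→d7:-→d8:-→d9:-→d10:-→d11:-→d12:-→d13:-→d14:-→d15:-→d16:H5→d17:-→d18:-→d19:-→d20:-→d21:-→d22:-→d23:-→d24:-→d25:-→d26:-→d27:H3→d28:H5→d29:-→d30:-→d31:-→d32:H7  best=H7
  ? 243.168.120.96  path d0:H2→d1:-→d2:-→d3:-→d4:H3→d5:-→d6:-→d7:-→d8:-→d9:-→d10:-→d11:-→d12:-→d13:-→d14:-→d15:-→d16:H5→d17:-→d18:-→d19:-→d20:-→d21:-→d22:-→d23:-→d24:-→d25:-→d26:-  best=H5
  ? 240.0.0.5  path d0:H2→d1:-→d2:-→d3:-→d4:H3→d5:-→d6:-  best=H3
  ? 97.92.63.97  path d0:H2→d1:-→d2:-→d3:-→d4:-→d5:-→d6:-→d7:-→d8:-→d9:-→d10:-→d11:-→d12:-→d13:-→d14:-→d15:-→d16:-→d17:-→d18:-→d19:-→d20:-→d21:-→d22:-→d23:-→d24:-→d25:-→d26:-→d27:-→d28:H7  best=H7

== LOOKUPS ==
["H6","H7","H6","H5","H4","H6","H3","H6","H7","H5","H3","H7"]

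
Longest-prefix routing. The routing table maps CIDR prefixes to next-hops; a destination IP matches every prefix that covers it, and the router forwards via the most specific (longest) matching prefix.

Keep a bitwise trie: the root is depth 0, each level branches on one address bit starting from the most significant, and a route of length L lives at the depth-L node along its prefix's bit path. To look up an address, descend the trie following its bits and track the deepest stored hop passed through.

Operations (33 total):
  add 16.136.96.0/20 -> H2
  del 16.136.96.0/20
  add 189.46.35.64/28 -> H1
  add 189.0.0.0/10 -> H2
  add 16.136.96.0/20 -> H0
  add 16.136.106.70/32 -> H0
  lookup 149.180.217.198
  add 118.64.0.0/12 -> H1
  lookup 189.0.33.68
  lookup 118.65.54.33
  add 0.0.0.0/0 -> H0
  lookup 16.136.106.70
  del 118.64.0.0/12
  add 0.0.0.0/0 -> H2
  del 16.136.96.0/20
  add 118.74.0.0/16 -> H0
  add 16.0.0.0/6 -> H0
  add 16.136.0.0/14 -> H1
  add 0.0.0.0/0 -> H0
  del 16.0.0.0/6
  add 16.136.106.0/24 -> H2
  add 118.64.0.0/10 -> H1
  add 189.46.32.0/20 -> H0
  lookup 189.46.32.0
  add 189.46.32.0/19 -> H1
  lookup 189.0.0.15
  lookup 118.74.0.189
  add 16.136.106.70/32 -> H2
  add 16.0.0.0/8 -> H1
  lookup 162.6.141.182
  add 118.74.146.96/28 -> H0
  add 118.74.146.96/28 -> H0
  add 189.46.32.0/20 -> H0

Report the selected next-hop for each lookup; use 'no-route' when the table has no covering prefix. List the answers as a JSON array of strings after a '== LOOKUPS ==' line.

Process each operation:
  + 16.136.96.0/20 (H2) depth=20
  del 16.136.96.0/20 (clear depth 20)
  + 189.46.35.64/28 (H1) depth=28
  + 189.0.0.0/10 (H2) depth=10
  + 16.136.96.0/20 (H0) depth=20
  + 16.136.106.70/32 (H0) depth=32
  ? 149.180.217.198  path d0:-→d1:-→d2:-  best=no-route
  + 118.64.0.0/12 (H1) depth=12
  ? 189.0.33.68  path d0:-→d1:-→d2:-→d3:-→d4:-→d5:-→d6:-→d7:-→d8:-→d9:-→d10:H2  best=H2
  ? 118.65.54.33  path d0:-→d1:-→d2:-→d3:-→d4:-→d5:-→d6:-→d7:-→d8:-→d9:-→d10:-→d11:-→d12:H1  best=H1
  + 0.0.0.0/0 (H0) depth=0
  ? 16.136.106.70  path d0:H0→d1:-→d2:-→d3:-→d4:-→d5:-→d6:-→d7:-→d8:-→d9:-→d10:-→d11:-→d12:-→d13:-→d14:-→d15:-→d16:-→d17:-→d18:-→d19:-→d20:H0→d21:-→d22:-→d23:-→d24:-→d25:-→d26:-→d27:-→d28:-→d29:-→d30:-→d31:-→d32:H0  best=H0
  del 118.64.0.0/12 (clear depth 12)
  + 0.0.0.0/0 (H2) depth=0
  del 16.136.96.0/20 (clear depth 20)
  + 118.74.0.0/16 (H0) depth=16
  + 16.0.0.0/6 (H0) depth=6
  + 16.136.0.0/14 (H1) depth=14
  + 0.0.0.0/0 (H0) depth=0
  del 16.0.0.0/6 (clear depth 6)
  + 16.136.106.0/24 (H2) depth=24
  + 118.64.0.0/10 (H1) depth=10
  + 189.46.32.0/20 (H0) depth=20
  ? 189.46.32.0  path d0:H0→d1:-→d2:-→d3:-→d4:-→d5:-→d6:-→d7:-→d8:-→d9:-→d10:H2→d11:-→d12:-→d13:-→d14:-→d15:-→d16:-→d17:-→d18:-→d19:-→d20:H0→d21:-→d22:-  best=H0
  + 189.46.32.0/19 (H1) depth=19
  ? 189.0.0.15  path d0:H0→d1:-→d2:-→d3:-→d4:-→d5:-→d6:-→d7:-→d8:-→d9:-→d10:H2  best=H2
  ? 118.74.0.189  path d0:H0→d1:-→d2:-→d3:-→d4:-→d5:-→d6:-→d7:-→d8:-→d9:-→d10:H1→d11:-→d12:-→d13:-→d14:-→d15:-→d16:H0  best=H0
  + 16.136.106.70/32 (H2) depth=32
  + 16.0.0.0/8 (H1) depth=8
  ? 162.6.141.182  path d0:H0→d1:-→d2:-→d3:-  best=H0
  + 118.74.146.96/28 (H0) depth=28
  + 118.74.146.96/28 (H0) depth=28
  + 189.46.32.0/20 (H0) depth=20

== LOOKUPS ==
["no-route","H2","H1","H0","H0","H2","H0","H0"]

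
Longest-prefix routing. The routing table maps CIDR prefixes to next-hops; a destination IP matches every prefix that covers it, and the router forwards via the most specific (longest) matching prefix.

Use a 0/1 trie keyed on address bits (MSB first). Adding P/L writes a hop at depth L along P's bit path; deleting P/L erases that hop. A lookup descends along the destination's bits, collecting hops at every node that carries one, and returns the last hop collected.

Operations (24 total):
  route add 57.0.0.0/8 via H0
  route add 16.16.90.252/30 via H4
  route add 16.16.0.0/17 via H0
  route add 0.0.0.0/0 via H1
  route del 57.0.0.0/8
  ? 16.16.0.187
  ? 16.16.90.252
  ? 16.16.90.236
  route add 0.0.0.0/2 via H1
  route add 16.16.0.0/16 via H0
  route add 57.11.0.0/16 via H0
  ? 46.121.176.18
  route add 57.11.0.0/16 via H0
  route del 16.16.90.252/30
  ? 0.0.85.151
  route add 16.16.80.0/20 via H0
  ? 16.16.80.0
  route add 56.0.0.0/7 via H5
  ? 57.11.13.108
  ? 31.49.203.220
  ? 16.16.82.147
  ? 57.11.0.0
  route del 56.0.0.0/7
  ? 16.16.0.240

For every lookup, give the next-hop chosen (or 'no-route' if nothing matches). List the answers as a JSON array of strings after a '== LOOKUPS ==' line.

Apply in order:
  add 57.0.0.0/8 -> H0 at depth 8
  add 16.16.90.252/30 -> H4 at depth 30
  add 16.16.0.0/17 -> H0 at depth 17
  add 0.0.0.0/0 -> H1 at depth 0
  - 57.0.0.0/8 clear@8
  Q 16.16.0.187: descend 00010000000100000 ; hops seen [H1,H0] ; pick H0
  Q 16.16.90.252: descend 000100000001000001011010111111 ; hops seen [H1,H0,H4] ; pick H4
  Q 16.16.90.236: descend 000100000001000001011010111 ; hops seen [H1,H0] ; pick H0
  add 0.0.0.0/2 -> H1 at depth 2
  add 16.16.0.0/16 -> H0 at depth 16
  add 57.11.0.0/16 -> H0 at depth 16
  Q 46.121.176.18: descend 001 ; hops seen [H1,H1] ; pick H1
  add 57.11.0.0/16 -> H0 at depth 16
  - 16.16.90.252/30 clear@30
  Q 0.0.85.151: descend 000 ; hops seen [H1,H1] ; pick H1
  add 16.16.80.0/20 -> H0 at depth 20
  Q 16.16.80.0: descend 00010000000100000101 ; hops seen [H1,H1,H0,H0,H0] ; pick H0
  add 56.0.0.0/7 -> H5 at depth 7
  Q 57.11.13.108: descend 0011100100001011 ; hops seen [H1,H1,H5,H0] ; pick H0
  Q 31.49.203.220: descend 0001 ; hops seen [H1,H1] ; pick H1
  Q 16.16.82.147: descend 00010000000100000101 ; hops seen [H1,H1,H0,H0,H0] ; pick H0
  Q 57.11.0.0: descend 0011100100001011 ; hops seen [H1,H1,H5,H0] ; pick H0
  - 56.0.0.0/7 clear@7
  Q 16.16.0.240: descend 00010000000100000 ; hops seen [H1,H1,H0,H0] ; pick H0

== LOOKUPS ==
["H0","H4","H0","H1","H1","H0","H0","H1","H0","H0","H0"]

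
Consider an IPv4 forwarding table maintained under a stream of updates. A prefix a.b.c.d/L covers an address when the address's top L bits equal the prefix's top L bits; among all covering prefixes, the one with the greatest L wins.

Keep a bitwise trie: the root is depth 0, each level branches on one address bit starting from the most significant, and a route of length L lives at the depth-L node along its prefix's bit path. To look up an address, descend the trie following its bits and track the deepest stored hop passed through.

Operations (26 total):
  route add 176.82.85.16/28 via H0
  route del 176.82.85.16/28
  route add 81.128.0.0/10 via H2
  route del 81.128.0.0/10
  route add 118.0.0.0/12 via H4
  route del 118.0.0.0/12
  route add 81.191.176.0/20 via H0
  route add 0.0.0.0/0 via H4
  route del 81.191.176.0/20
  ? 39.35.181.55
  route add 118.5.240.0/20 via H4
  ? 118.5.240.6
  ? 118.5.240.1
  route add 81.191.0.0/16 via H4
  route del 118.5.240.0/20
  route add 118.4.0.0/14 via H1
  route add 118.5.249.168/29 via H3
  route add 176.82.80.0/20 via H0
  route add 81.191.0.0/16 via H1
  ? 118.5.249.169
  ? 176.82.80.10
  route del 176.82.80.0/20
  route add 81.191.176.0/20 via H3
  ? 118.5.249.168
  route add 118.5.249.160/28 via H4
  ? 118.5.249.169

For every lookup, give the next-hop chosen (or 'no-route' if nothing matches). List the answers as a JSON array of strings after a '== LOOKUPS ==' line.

Trace:
  add 176.82.85.16/28 -> H0 at depth 28
  del 176.82.85.16/28 (clear depth 28)
  add 81.128.0.0/10 -> H2 at depth 10
  del 81.128.0.0/10 (clear depth 10)
  add 118.0.0.0/12 -> H4 at depth 12
  del 118.0.0.0/12 (clear depth 12)
  add 81.191.176.0/20 -> H0 at depth 20
  add 0.0.0.0/0 -> H4 at depth 0
  del 81.191.176.0/20 (clear depth 20)
  lookup 39.35.181.55: bits 0 walk d0:H4→d1:- -> H4
  add 118.5.240.0/20 -> H4 at depth 20
  lookup 118.5.240.6: bits 01110110000001011111 walk d0:H4→d1:-→d2:-→d3:-→d4:-→d5:-→d6:-→d7:-→d8:-→d9:-→d10:-→d11:-→d12:-→d13:-→d14:-→d15:-→d16:-→d17:-→d18:-→d19:-→d20:H4 -> H4
  lookup 118.5.240.1: bits 01110110000001011111 walk d0:H4→d1:-→d2:-→d3:-→d4:-→d5:-→d6:-→d7:-→d8:-→d9:-→d10:-→d11:-→d12:-→d13:-→d14:-→d15:-→d16:-→d17:-→d18:-→d19:-→d20:H4 -> H4
  add 81.191.0.0/16 -> H4 at depth 16
  del 118.5.240.0/20 (clear depth 20)
  add 118.4.0.0/14 -> H1 at depth 14
  add 118.5.249.168/29 -> H3 at depth 29
  add 176.82.80.0/20 -> H0 at depth 20
  add 81.191.0.0/16 -> H1 at depth 16
  lookup 118.5.249.169: bits 01110110000001011111100110101 walk d0:H4→d1:-→d2:-→d3:-→d4:-→d5:-→d6:-→d7:-→d8:-→d9:-→d10:-→d11:-→d12:-→d13:-→d14:H1→d15:-→d16:-→d17:-→d18:-→d19:-→d20:-→d21:-→d22:-→d23:-→d24:-→d25:-→d26:-→d27:-→d28:-→d29:H3 -> H3
  lookup 176.82.80.10: bits 101100000101001001010 walk d0:H4→d1:-→d2:-→d3:-→d4:-→d5:-→d6:-→d7:-→d8:-→d9:-→d10:-→d11:-→d12:-→d13:-→d14:-→d15:-→d16:-→d17:-→d18:-→d19:-→d20:H0→d21:- -> H0
  del 176.82.80.0/20 (clear depth 20)
  add 81.191.176.0/20 -> H3 at depth 20
  lookup 118.5.249.168: bits 01110110000001011111100110101 walk d0:H4→d1:-→d2:-→d3:-→d4:-→d5:-→d6:-→d7:-→d8:-→d9:-→d10:-→d11:-→d12:-→d13:-→d14:H1→d15:-→d16:-→d17:-→d18:-→d19:-→d20:-→d21:-→d22:-→d23:-→d24:-→d25:-→d26:-→d27:-→d28:-→d29:H3 -> H3
  add 118.5.249.160/28 -> H4 at depth 28
  lookup 118.5.249.169: bits 01110110000001011111100110101 walk d0:H4→d1:-→d2:-→d3:-→d4:-→d5:-→d6:-→d7:-→d8:-→d9:-→d10:-→d11:-→d12:-→d13:-→d14:H1→d15:-→d16:-→d17:-→d18:-→d19:-→d20:-→d21:-→d22:-→d23:-→d24:-→d25:-→d26:-→d27:-→d28:H4→d29:H3 -> H3

== LOOKUPS ==
["H4","H4","H4","H3","H0","H3","H3"]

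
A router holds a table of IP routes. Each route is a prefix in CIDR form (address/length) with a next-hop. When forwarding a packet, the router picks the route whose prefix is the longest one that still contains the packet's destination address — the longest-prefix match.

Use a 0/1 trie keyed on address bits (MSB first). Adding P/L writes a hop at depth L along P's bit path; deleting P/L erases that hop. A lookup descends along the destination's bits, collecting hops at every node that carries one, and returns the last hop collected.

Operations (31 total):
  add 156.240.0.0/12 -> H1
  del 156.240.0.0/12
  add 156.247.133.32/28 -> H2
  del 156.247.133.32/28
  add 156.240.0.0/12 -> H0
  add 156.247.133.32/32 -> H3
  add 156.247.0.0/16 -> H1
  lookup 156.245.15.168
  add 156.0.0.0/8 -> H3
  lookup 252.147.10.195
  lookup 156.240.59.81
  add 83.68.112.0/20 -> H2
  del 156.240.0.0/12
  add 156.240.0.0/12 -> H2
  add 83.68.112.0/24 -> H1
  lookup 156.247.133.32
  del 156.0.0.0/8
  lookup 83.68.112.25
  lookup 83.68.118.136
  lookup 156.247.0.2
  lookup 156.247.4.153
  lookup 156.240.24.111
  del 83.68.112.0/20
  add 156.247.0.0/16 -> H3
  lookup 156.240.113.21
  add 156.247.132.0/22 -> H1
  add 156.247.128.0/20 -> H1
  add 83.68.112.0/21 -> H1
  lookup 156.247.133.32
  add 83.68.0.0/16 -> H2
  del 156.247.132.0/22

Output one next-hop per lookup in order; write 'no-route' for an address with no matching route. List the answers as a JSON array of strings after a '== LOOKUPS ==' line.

Process each operation:
  add 156.240.0.0/12 -> H1 at depth 12
  - 156.240.0.0/12 clear@12
  add 156.247.133.32/28 -> H2 at depth 28
  - 156.247.133.32/28 clear@28
  add 156.240.0.0/12 -> H0 at depth 12
  add 156.247.133.32/32 -> H3 at depth 32
  add 156.247.0.0/16 -> H1 at depth 16
  lookup 156.245.15.168: bits 10011100111101 walk d0:-→d1:-→d2:-→d3:-→d4:-→d5:-→d6:-→d7:-→d8:-→d9:-→d10:-→d11:-→d12:H0→d13:-→d14:- -> H0
  add 156.0.0.0/8 -> H3 at depth 8
  lookup 252.147.10.195: bits 1 walk d0:-→d1:- -> no-route
  lookup 156.240.59.81: bits 1001110011110 walk d0:-→d1:-→d2:-→d3:-→d4:-→d5:-→d6:-→d7:-→d8:H3→d9:-→d10:-→d11:-→d12:H0→d13:- -> H0
  add 83.68.112.0/20 -> H2 at depth 20
  - 156.240.0.0/12 clear@12
  add 156.240.0.0/12 -> H2 at depth 12
  add 83.68.112.0/24 -> H1 at depth 24
  lookup 156.247.133.32: bits 10011100111101111000010100100000 walk d0:-→d1:-→d2:-→d3:-→d4:-→d5:-→d6:-→d7:-→d8:H3→d9:-→d10:-→d11:-→d12:H2→d13:-→d14:-→d15:-→d16:H1→d17:-→d18:-→d19:-→d20:-→d21:-→d22:-→d23:-→d24:-→d25:-→d26:-→d27:-→d28:-→d29:-→d30:-→d31:-→d32:H3 -> H3
  - 156.0.0.0/8 clear@8
  lookup 83.68.112.25: bits 010100110100010001110000 walk d0:-→d1:-→d2:-→d3:-→d4:-→d5:-→d6:-→d7:-→d8:-→d9:-→d10:-→d11:-→d12:-→d13:-→d14:-→d15:-→d16:-→d17:-→d18:-→d19:-→d20:H2→d21:-→d22:-→d23:-→d24:H1 -> H1
  lookup 83.68.118.136: bits 010100110100010001110 walk d0:-→d1:-→d2:-→d3:-→d4:-→d5:-→d6:-→d7:-→d8:-→d9:-→d10:-→d11:-→d12:-→d13:-→d14:-→d15:-→d16:-→d17:-→d18:-→d19:-→d20:H2→d21:- -> H2
  lookup 156.247.0.2: bits 1001110011110111 walk d0:-→d1:-→d2:-→d3:-→d4:-→d5:-→d6:-→d7:-→d8:-→d9:-→d10:-→d11:-→d12:H2→d13:-→d14:-→d15:-→d16:H1 -> H1
  lookup 156.247.4.153: bits 1001110011110111 walk d0:-→d1:-→d2:-→d3:-→d4:-→d5:-→d6:-→d7:-→d8:-→d9:-→d10:-→d11:-→d12:H2→d13:-→d14:-→d15:-→d16:H1 -> H1
  lookup 156.240.24.111: bits 1001110011110 walk d0:-→d1:-→d2:-→d3:-→d4:-→d5:-→d6:-→d7:-→d8:-→d9:-→d10:-→d11:-→d12:H2→d13:- -> H2
  - 83.68.112.0/20 clear@20
  add 156.247.0.0/16 -> H3 at depth 16
  lookup 156.240.113.21: bits 1001110011110 walk d0:-→d1:-→d2:-→d3:-→d4:-→d5:-→d6:-→d7:-→d8:-→d9:-→d10:-→d11:-→d12:H2→d13:- -> H2
  add 156.247.132.0/22 -> H1 at depth 22
  add 156.247.128.0/20 -> H1 at depth 20
  add 83.68.112.0/21 -> H1 at depth 21
  lookup 156.247.133.32: bits 10011100111101111000010100100000 walk d0:-→d1:-→d2:-→d3:-→d4:-→d5:-→d6:-→d7:-→d8:-→d9:-→d10:-→d11:-→d12:H2→d13:-→d14:-→d15:-→d16:H3→d17:-→d18:-→d19:-→d20:H1→d21:-→d22:H1→d23:-→d24:-→d25:-→d26:-→d27:-→d28:-→d29:-→d30:-→d31:-→d32:H3 -> H3
  add 83.68.0.0/16 -> H2 at depth 16
  - 156.247.132.0/22 clear@22

== LOOKUPS ==
["H0","no-route","H0","H3","H1","H2","H1","H1","H2","H2","H3"]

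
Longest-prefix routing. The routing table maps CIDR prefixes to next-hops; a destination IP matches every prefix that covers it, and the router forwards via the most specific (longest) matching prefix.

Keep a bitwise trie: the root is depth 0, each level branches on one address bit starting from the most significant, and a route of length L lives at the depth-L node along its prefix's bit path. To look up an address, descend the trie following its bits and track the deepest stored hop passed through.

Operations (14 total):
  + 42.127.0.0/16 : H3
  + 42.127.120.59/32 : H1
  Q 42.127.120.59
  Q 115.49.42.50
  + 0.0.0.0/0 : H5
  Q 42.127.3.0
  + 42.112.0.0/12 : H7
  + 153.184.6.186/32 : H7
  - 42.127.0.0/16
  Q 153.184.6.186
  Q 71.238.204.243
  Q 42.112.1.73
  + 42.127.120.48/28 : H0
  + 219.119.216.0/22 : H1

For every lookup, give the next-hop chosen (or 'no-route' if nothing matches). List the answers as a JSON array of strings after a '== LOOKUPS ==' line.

Process each operation:
  add 42.127.0.0/16 -> H3 at depth 16
  add 42.127.120.59/32 -> H1 at depth 32
  ? 42.127.120.59  path d0:-→d1:-→d2:-→d3:-→d4:-→d5:-→d6:-→d7:-→d8:-→d9:-→d10:-→d11:-→d12:-→d13:-→d14:-→d15:-→d16:H3→d17:-→d18:-→d19:-→d20:-→d21:-→d22:-→d23:-→d24:-→d25:-→d26:-→d27:-→d28:-→d29:-→d30:-→d31:-→d32:H1  best=H1
  ? 115.49.42.50  path d0:-→d1:-  best=no-route
  add 0.0.0.0/0 -> H5 at depth 0
  ? 42.127.3.0  path d0:H5→d1:-→d2:-→d3:-→d4:-→d5:-→d6:-→d7:-→d8:-→d9:-→d10:-→d11:-→d12:-→d13:-→d14:-→d15:-→d16:H3→d17:-  best=H3
  add 42.112.0.0/12 -> H7 at depth 12
  add 153.184.6.186/32 -> H7 at depth 32
  del 42.127.0.0/16 (clear depth 16)
  ? 153.184.6.186  path d0:H5→d1:-→d2:-→d3:-→d4:-→d5:-→d6:-→d7:-→d8:-→d9:-→d10:-→d11:-→d12:-→d13:-→d14:-→d15:-→d16:-→d17:-→d18:-→d19:-→d20:-→d21:-→d22:-→d23:-→d24:-→d25:-→d26:-→d27:-→d28:-→d29:-→d30:-→d31:-→d32:H7  best=H7
  ? 71.238.204.243  path d0:H5→d1:-  best=H5
  ? 42.112.1.73  path d0:H5→d1:-→d2:-→d3:-→d4:-→d5:-→d6:-→d7:-→d8:-→d9:-→d10:-→d11:-→d12:H7  best=H7
  add 42.127.120.48/28 -> H0 at depth 28
  add 219.119.216.0/22 -> H1 at depth 22

== LOOKUPS ==
["H1","no-route","H3","H7","H5","H7"]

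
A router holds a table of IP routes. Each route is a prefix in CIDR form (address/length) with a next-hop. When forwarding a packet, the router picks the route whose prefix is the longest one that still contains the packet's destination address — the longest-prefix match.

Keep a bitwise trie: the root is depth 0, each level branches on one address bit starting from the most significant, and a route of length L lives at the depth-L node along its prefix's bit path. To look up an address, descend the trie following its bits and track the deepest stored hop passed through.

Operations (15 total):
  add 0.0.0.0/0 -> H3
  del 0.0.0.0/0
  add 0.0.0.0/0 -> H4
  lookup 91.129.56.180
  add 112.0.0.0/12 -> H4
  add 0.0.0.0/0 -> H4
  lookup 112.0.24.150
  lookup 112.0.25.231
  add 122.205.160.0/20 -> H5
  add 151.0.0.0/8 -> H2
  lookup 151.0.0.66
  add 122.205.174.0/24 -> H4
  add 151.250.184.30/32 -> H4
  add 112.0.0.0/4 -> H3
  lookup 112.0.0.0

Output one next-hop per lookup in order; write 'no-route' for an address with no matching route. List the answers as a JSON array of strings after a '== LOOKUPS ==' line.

Apply in order:
  add 0.0.0.0/0 -> H3 at depth 0
  del 0.0.0.0/0 (clear depth 0)
  add 0.0.0.0/0 -> H4 at depth 0
  Q 91.129.56.180: descend ε ; hops seen [H4] ; pick H4
  add 112.0.0.0/12 -> H4 at depth 12
  add 0.0.0.0/0 -> H4 at depth 0
  Q 112.0.24.150: descend 011100000000 ; hops seen [H4,H4] ; pick H4
  Q 112.0.25.231: descend 011100000000 ; hops seen [H4,H4] ; pick H4
  add 122.205.160.0/20 -> H5 at depth 20
  add 151.0.0.0/8 -> H2 at depth 8
  Q 151.0.0.66: descend 10010111 ; hops seen [H4,H2] ; pick H2
  add 122.205.174.0/24 -> H4 at depth 24
  add 151.250.184.30/32 -> H4 at depth 32
  add 112.0.0.0/4 -> H3 at depth 4
  Q 112.0.0.0: descend 011100000000 ; hops seen [H4,H3,H4] ; pick H4

== LOOKUPS ==
["H4","H4","H4","H2","H4"]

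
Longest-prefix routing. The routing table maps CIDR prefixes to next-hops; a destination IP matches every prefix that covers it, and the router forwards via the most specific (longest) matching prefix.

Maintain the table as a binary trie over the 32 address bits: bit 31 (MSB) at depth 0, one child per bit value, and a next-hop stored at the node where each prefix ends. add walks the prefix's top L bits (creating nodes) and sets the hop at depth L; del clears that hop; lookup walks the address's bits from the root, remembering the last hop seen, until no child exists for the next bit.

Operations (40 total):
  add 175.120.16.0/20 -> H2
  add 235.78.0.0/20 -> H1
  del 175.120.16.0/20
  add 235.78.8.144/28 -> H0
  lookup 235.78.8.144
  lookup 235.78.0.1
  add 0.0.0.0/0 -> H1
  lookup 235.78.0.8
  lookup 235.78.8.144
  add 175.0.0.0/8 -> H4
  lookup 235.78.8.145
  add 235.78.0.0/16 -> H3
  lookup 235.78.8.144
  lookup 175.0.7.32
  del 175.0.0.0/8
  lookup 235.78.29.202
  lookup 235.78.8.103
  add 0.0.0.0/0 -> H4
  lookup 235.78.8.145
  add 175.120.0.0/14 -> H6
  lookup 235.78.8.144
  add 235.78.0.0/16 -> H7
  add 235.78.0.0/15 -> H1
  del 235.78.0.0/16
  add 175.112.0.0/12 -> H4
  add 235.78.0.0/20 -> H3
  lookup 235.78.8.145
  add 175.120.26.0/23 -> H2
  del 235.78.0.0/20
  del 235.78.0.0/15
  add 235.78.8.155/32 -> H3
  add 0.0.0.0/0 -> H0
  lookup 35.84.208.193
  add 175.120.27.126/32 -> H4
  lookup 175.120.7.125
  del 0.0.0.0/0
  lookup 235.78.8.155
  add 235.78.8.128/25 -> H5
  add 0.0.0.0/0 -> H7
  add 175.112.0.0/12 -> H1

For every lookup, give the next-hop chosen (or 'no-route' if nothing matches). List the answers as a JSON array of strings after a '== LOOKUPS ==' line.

Process each operation:
  + 175.120.16.0/20 (H2) depth=20
  + 235.78.0.0/20 (H1) depth=20
  del 175.120.16.0/20 (clear depth 20)
  + 235.78.8.144/28 (H0) depth=28
  Q 235.78.8.144: descend 1110101101001110000010001001 ; hops seen [H1,H0] ; pick H0
  Q 235.78.0.1: descend 11101011010011100000 ; hops seen [H1] ; pick H1
  + 0.0.0.0/0 (H1) depth=0
  Q 235.78.0.8: descend 11101011010011100000 ; hops seen [H1,H1] ; pick H1
  Q 235.78.8.144: descend 1110101101001110000010001001 ; hops seen [H1,H1,H0] ; pick H0
  + 175.0.0.0/8 (H4) depth=8
  Q 235.78.8.145: descend 1110101101001110000010001001 ; hops seen [H1,H1,H0] ; pick H0
  + 235.78.0.0/16 (H3) depth=16
  Q 235.78.8.144: descend 1110101101001110000010001001 ; hops seen [H1,H3,H1,H0] ; pick H0
  Q 175.0.7.32: descend 101011110 ; hops seen [H1,H4] ; pick H4
  del 175.0.0.0/8 (clear depth 8)
  Q 235.78.29.202: descend 1110101101001110000 ; hops seen [H1,H3] ; pick H3
  Q 235.78.8.103: descend 111010110100111000001000 ; hops seen [H1,H3,H1] ; pick H1
  + 0.0.0.0/0 (H4) depth=0
  Q 235.78.8.145: descend 1110101101001110000010001001 ; hops seen [H4,H3,H1,H0] ; pick H0
  + 175.120.0.0/14 (H6) depth=14
  Q 235.78.8.144: descend 1110101101001110000010001001 ; hops seen [H4,H3,H1,H0] ; pick H0
  + 235.78.0.0/16 (H7) depth=16
  + 235.78.0.0/15 (H1) depth=15
  del 235.78.0.0/16 (clear depth 16)
  + 175.112.0.0/12 (H4) depth=12
  + 235.78.0.0/20 (H3) depth=20
  Q 235.78.8.145: descend 1110101101001110000010001001 ; hops seen [H4,H1,H3,H0] ; pick H0
  + 175.120.26.0/23 (H2) depth=23
  del 235.78.0.0/20 (clear depth 20)
  del 235.78.0.0/15 (clear depth 15)
  + 235.78.8.155/32 (H3) depth=32
  + 0.0.0.0/0 (H0) depth=0
  Q 35.84.208.193: descend ε ; hops seen [H0] ; pick H0
  + 175.120.27.126/32 (H4) depth=32
  Q 175.120.7.125: descend 1010111101111000000 ; hops seen [H0,H4,H6] ; pick H6
  del 0.0.0.0/0 (clear depth 0)
  Q 235.78.8.155: descend 11101011010011100000100010011011 ; hops seen [H0,H3] ; pick H3
  + 235.78.8.128/25 (H5) depth=25
  + 0.0.0.0/0 (H7) depth=0
  + 175.112.0.0/12 (H1) depth=12

== LOOKUPS ==
["H0","H1","H1","H0","H0","H0","H4","H3","H1","H0","H0","H0","H0","H6","H3"]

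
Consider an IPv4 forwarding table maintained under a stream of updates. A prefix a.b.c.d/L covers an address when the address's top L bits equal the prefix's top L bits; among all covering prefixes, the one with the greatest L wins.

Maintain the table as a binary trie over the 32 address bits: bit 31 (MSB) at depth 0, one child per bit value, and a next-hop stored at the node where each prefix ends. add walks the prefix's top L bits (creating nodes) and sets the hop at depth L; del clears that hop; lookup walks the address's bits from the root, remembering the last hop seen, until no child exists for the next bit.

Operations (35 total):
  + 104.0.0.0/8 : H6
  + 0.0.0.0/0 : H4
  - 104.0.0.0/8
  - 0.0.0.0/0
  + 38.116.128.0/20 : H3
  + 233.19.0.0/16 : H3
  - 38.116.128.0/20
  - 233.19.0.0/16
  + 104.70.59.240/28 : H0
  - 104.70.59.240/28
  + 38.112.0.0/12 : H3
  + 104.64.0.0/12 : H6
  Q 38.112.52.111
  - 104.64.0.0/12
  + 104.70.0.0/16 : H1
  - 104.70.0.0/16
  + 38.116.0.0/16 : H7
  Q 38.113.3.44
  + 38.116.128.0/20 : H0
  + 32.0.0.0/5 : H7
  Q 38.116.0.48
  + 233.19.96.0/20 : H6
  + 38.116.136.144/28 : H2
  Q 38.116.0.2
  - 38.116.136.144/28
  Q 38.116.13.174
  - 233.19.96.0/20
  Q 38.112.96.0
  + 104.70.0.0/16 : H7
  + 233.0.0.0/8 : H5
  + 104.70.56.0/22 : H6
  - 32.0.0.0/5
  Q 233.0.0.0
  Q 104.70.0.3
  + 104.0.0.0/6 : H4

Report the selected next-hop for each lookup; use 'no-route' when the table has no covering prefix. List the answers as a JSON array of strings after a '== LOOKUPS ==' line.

Apply in order:
  add 104.0.0.0/8 -> H6 at depth 8
  add 0.0.0.0/0 -> H4 at depth 0
  del 104.0.0.0/8 (clear depth 8)
  del 0.0.0.0/0 (clear depth 0)
  add 38.116.128.0/20 -> H3 at depth 20
  add 233.19.0.0/16 -> H3 at depth 16
  del 38.116.128.0/20 (clear depth 20)
  del 233.19.0.0/16 (clear depth 16)
  add 104.70.59.240/28 -> H0 at depth 28
  del 104.70.59.240/28 (clear depth 28)
  add 38.112.0.0/12 -> H3 at depth 12
  add 104.64.0.0/12 -> H6 at depth 12
  ? 38.112.52.111  path d0:-→d1:-→d2:-→d3:-→d4:-→d5:-→d6:-→d7:-→d8:-→d9:-→d10:-→d11:-→d12:H3→d13:-  best=H3
  del 104.64.0.0/12 (clear depth 12)
  add 104.70.0.0/16 -> H1 at depth 16
  del 104.70.0.0/16 (clear depth 16)
  add 38.116.0.0/16 -> H7 at depth 16
  ? 38.113.3.44  path d0:-→d1:-→d2:-→d3:-→d4:-→d5:-→d6:-→d7:-→d8:-→d9:-→d10:-→d11:-→d12:H3→d13:-  best=H3
  add 38.116.128.0/20 -> H0 at depth 20
  add 32.0.0.0/5 -> H7 at depth 5
  ? 38.116.0.48  path d0:-→d1:-→d2:-→d3:-→d4:-→d5:H7→d6:-→d7:-→d8:-→d9:-→d10:-→d11:-→d12:H3→d13:-→d14:-→d15:-→d16:H7  best=H7
  add 233.19.96.0/20 -> H6 at depth 20
  add 38.116.136.144/28 -> H2 at depth 28
  ? 38.116.0.2  path d0:-→d1:-→d2:-→d3:-→d4:-→d5:H7→d6:-→d7:-→d8:-→d9:-→d10:-→d11:-→d12:H3→d13:-→d14:-→d15:-→d16:H7  best=H7
  del 38.116.136.144/28 (clear depth 28)
  ? 38.116.13.174  path d0:-→d1:-→d2:-→d3:-→d4:-→d5:H7→d6:-→d7:-→d8:-→d9:-→d10:-→d11:-→d12:H3→d13:-→d14:-→d15:-→d16:H7  best=H7
  del 233.19.96.0/20 (clear depth 20)
  ? 38.112.96.0  path d0:-→d1:-→d2:-→d3:-→d4:-→d5:H7→d6:-→d7:-→d8:-→d9:-→d10:-→d11:-→d12:H3→d13:-  best=H3
  add 104.70.0.0/16 -> H7 at depth 16
  add 233.0.0.0/8 -> H5 at depth 8
  add 104.70.56.0/22 -> H6 at depth 22
  del 32.0.0.0/5 (clear depth 5)
  ? 233.0.0.0  path d0:-→d1:-→d2:-→d3:-→d4:-→d5:-→d6:-→d7:-→d8:H5→d9:-→d10:-→d11:-  best=H5
  ? 104.70.0.3  path d0:-→d1:-→d2:-→d3:-→d4:-→d5:-→d6:-→d7:-→d8:-→d9:-→d10:-→d11:-→d12:-→d13:-→d14:-→d15:-→d16:H7→d17:-→d18:-  best=H7
  add 104.0.0.0/6 -> H4 at depth 6

== LOOKUPS ==
["H3","H3","H7","H7","H7","H3","H5","H7"]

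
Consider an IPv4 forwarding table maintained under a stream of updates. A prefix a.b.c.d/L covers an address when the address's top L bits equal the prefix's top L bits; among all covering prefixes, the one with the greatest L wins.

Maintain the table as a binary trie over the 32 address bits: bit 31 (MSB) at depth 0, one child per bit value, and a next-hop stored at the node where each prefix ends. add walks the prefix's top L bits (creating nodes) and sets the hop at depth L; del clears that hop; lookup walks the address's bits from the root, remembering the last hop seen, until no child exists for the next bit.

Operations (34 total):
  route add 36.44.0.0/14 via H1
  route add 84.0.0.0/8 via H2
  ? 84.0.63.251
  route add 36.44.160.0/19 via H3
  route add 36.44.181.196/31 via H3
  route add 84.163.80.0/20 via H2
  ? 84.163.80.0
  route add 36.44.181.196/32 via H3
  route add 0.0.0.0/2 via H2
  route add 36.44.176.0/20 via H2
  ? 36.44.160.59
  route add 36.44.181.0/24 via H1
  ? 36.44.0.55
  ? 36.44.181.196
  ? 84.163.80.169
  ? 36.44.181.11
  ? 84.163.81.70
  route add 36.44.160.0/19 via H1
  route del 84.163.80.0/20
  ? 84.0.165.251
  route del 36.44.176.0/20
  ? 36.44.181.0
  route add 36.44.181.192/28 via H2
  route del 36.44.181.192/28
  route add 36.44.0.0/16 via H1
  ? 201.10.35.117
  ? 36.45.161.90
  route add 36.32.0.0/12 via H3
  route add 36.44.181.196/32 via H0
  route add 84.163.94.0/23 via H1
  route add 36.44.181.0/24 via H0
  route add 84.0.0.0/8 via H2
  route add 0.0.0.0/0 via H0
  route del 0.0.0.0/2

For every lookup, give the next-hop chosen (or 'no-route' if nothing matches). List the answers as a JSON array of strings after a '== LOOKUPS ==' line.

Process each operation:
  + 36.44.0.0/14 (H1) depth=14
  + 84.0.0.0/8 (H2) depth=8
  lookup 84.0.63.251: bits 01010100 walk d0:-→d1:-→d2:-→d3:-→d4:-→d5:-→d6:-→d7:-→d8:H2 -> H2
  + 36.44.160.0/19 (H3) depth=19
  + 36.44.181.196/31 (H3) depth=31
  + 84.163.80.0/20 (H2) depth=20
  lookup 84.163.80.0: bits 01010100101000110101 walk d0:-→d1:-→d2:-→d3:-→d4:-→d5:-→d6:-→d7:-→d8:H2→d9:-→d10:-→d11:-→d12:-→d13:-→d14:-→d15:-→d16:-→d17:-→d18:-→d19:-→d20:H2 -> H2
  + 36.44.181.196/32 (H3) depth=32
  + 0.0.0.0/2 (H2) depth=2
  + 36.44.176.0/20 (H2) depth=20
  lookup 36.44.160.59: bits 0010010000101100101 walk d0:-→d1:-→d2:H2→d3:-→d4:-→d5:-→d6:-→d7:-→d8:-→d9:-→d10:-→d11:-→d12:-→d13:-→d14:H1→d15:-→d16:-→d17:-→d18:-→d19:H3 -> H3
  + 36.44.181.0/24 (H1) depth=24
  lookup 36.44.0.55: bits 0010010000101100 walk d0:-→d1:-→d2:H2→d3:-→d4:-→d5:-→d6:-→d7:-→d8:-→d9:-→d10:-→d11:-→d12:-→d13:-→d14:H1→d15:-→d16:- -> H1
  lookup 36.44.181.196: bits 00100100001011001011010111000100 walk d0:-→d1:-→d2:H2→d3:-→d4:-→d5:-→d6:-→d7:-→d8:-→d9:-→d10:-→d11:-→d12:-→d13:-→d14:H1→d15:-→d16:-→d17:-→d18:-→d19:H3→d20:H2→d21:-→d22:-→d23:-→d24:H1→d25:-→d26:-→d27:-→d28:-→d29:-→d30:-→d31:H3→d32:H3 -> H3
  lookup 84.163.80.169: bits 01010100101000110101 walk d0:-→d1:-→d2:-→d3:-→d4:-→d5:-→d6:-→d7:-→d8:H2→d9:-→d10:-→d11:-→d12:-→d13:-→d14:-→d15:-→d16:-→d17:-→d18:-→d19:-→d20:H2 -> H2
  lookup 36.44.181.11: bits 001001000010110010110101 walk d0:-→d1:-→d2:H2→d3:-→d4:-→d5:-→d6:-→d7:-→d8:-→d9:-→d10:-→d11:-→d12:-→d13:-→d14:H1→d15:-→d16:-→d17:-→d18:-→d19:H3→d20:H2→d21:-→d22:-→d23:-→d24:H1 -> H1
  lookup 84.163.81.70: bits 01010100101000110101 walk d0:-→d1:-→d2:-→d3:-→d4:-→d5:-→d6:-→d7:-→d8:H2→d9:-→d10:-→d11:-→d12:-→d13:-→d14:-→d15:-→d16:-→d17:-→d18:-→d19:-→d20:H2 -> H2
  + 36.44.160.0/19 (H1) depth=19
  del 84.163.80.0/20 (clear depth 20)
  lookup 84.0.165.251: bits 01010100 walk d0:-→d1:-→d2:-→d3:-→d4:-→d5:-→d6:-→d7:-→d8:H2 -> H2
  del 36.44.176.0/20 (clear depth 20)
  lookup 36.44.181.0: bits 001001000010110010110101 walk d0:-→d1:-→d2:H2→d3:-→d4:-→d5:-→d6:-→d7:-→d8:-→d9:-→d10:-→d11:-→d12:-→d13:-→d14:H1→d15:-→d16:-→d17:-→d18:-→d19:H1→d20:-→d21:-→d22:-→d23:-→d24:H1 -> H1
  + 36.44.181.192/28 (H2) depth=28
  del 36.44.181.192/28 (clear depth 28)
  + 36.44.0.0/16 (H1) depth=16
  lookup 201.10.35.117: bits ε walk d0:- -> no-route
  lookup 36.45.161.90: bits 001001000010110 walk d0:-→d1:-→d2:H2→d3:-→d4:-→d5:-→d6:-→d7:-→d8:-→d9:-→d10:-→d11:-→d12:-→d13:-→d14:H1→d15:- -> H1
  + 36.32.0.0/12 (H3) depth=12
  + 36.44.181.196/32 (H0) depth=32
  + 84.163.94.0/23 (H1) depth=23
  + 36.44.181.0/24 (H0) depth=24
  + 84.0.0.0/8 (H2) depth=8
  + 0.0.0.0/0 (H0) depth=0
  del 0.0.0.0/2 (clear depth 2)

== LOOKUPS ==
["H2","H2","H3","H1","H3","H2","H1","H2","H2","H1","no-route","H1"]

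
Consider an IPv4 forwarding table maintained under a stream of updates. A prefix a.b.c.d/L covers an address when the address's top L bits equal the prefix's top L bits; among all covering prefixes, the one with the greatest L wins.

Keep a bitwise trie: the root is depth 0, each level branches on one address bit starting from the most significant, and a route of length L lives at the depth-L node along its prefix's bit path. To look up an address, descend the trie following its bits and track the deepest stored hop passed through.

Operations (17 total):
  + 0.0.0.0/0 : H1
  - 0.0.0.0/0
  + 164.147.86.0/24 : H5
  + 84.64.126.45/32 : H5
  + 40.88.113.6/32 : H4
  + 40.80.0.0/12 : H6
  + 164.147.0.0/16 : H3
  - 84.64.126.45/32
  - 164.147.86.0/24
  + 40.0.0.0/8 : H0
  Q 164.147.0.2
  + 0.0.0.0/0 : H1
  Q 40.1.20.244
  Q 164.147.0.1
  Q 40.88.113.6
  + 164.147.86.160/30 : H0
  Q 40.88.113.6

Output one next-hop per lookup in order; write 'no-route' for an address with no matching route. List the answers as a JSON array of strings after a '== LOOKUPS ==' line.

Trace:
  add 0.0.0.0/0 -> H1 at depth 0
  - 0.0.0.0/0 clear@0
  add 164.147.86.0/24 -> H5 at depth 24
  add 84.64.126.45/32 -> H5 at depth 32
  add 40.88.113.6/32 -> H4 at depth 32
  add 40.80.0.0/12 -> H6 at depth 12
  add 164.147.0.0/16 -> H3 at depth 16
  - 84.64.126.45/32 clear@32
  - 164.147.86.0/24 clear@24
  add 40.0.0.0/8 -> H0 at depth 8
  ? 164.147.0.2  path d0:-→d1:-→d2:-→d3:-→d4:-→d5:-→d6:-→d7:-→d8:-→d9:-→d10:-→d11:-→d12:-→d13:-→d14:-→d15:-→d16:H3→d17:-  best=H3
  add 0.0.0.0/0 -> H1 at depth 0
  ? 40.1.20.244  path d0:H1→d1:-→d2:-→d3:-→d4:-→d5:-→d6:-→d7:-→d8:H0→d9:-  best=H0
  ? 164.147.0.1  path d0:H1→d1:-→d2:-→d3:-→d4:-→d5:-→d6:-→d7:-→d8:-→d9:-→d10:-→d11:-→d12:-→d13:-→d14:-→d15:-→d16:H3→d17:-  best=H3
  ? 40.88.113.6  path d0:H1→d1:-→d2:-→d3:-→d4:-→d5:-→d6:-→d7:-→d8:H0→d9:-→d10:-→d11:-→d12:H6→d13:-→d14:-→d15:-→d16:-→d17:-→d18:-→d19:-→d20:-→d21:-→d22:-→d23:-→d24:-→d25:-→d26:-→d27:-→d28:-→d29:-→d30:-→d31:-→d32:H4  best=H4
  add 164.147.86.160/30 -> H0 at depth 30
  ? 40.88.113.6  path d0:H1→d1:-→d2:-→d3:-→d4:-→d5:-→d6:-→d7:-→d8:H0→d9:-→d10:-→d11:-→d12:H6→d13:-→d14:-→d15:-→d16:-→d17:-→d18:-→d19:-→d20:-→d21:-→d22:-→d23:-→d24:-→d25:-→d26:-→d27:-→d28:-→d29:-→d30:-→d31:-→d32:H4  best=H4

== LOOKUPS ==
["H3","H0","H3","H4","H4"]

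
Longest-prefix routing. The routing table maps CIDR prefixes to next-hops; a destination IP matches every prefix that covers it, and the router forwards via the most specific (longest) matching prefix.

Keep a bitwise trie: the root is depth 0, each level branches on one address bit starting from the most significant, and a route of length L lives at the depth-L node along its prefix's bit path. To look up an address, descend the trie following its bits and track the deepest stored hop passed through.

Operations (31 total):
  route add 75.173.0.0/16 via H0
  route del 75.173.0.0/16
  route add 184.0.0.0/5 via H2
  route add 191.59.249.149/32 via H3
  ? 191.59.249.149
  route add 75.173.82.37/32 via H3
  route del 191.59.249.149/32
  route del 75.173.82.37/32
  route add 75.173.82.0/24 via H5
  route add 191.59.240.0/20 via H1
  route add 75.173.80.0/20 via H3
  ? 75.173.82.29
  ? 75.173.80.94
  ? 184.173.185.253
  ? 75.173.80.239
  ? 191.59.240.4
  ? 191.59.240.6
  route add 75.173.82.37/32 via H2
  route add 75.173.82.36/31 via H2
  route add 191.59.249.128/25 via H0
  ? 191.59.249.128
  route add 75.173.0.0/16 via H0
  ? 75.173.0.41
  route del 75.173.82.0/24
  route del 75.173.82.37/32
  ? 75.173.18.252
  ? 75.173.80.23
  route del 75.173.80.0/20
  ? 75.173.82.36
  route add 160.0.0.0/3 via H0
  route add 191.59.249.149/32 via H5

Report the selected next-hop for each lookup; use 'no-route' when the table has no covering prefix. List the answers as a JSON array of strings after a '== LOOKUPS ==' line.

Apply in order:
  + 75.173.0.0/16 (H0) depth=16
  del 75.173.0.0/16 (clear depth 16)
  + 184.0.0.0/5 (H2) depth=5
  + 191.59.249.149/32 (H3) depth=32
  Q 191.59.249.149: descend 10111111001110111111100110010101 ; hops seen [H2,H3] ; pick H3
  + 75.173.82.37/32 (H3) depth=32
  del 191.59.249.149/32 (clear depth 32)
  del 75.173.82.37/32 (clear depth 32)
  + 75.173.82.0/24 (H5) depth=24
  + 191.59.240.0/20 (H1) depth=20
  + 75.173.80.0/20 (H3) depth=20
  Q 75.173.82.29: descend 01001011101011010101001000 ; hops seen [H3,H5] ; pick H5
  Q 75.173.80.94: descend 0100101110101101010100 ; hops seen [H3] ; pick H3
  Q 184.173.185.253: descend 10111 ; hops seen [H2] ; pick H2
  Q 75.173.80.239: descend 0100101110101101010100 ; hops seen [H3] ; pick H3
  Q 191.59.240.4: descend 10111111001110111111 ; hops seen [H2,H1] ; pick H1
  Q 191.59.240.6: descend 10111111001110111111 ; hops seen [H2,H1] ; pick H1
  + 75.173.82.37/32 (H2) depth=32
  + 75.173.82.36/31 (H2) depth=31
  + 191.59.249.128/25 (H0) depth=25
  Q 191.59.249.128: descend 101111110011101111111001100 ; hops seen [H2,H1,H0] ; pick H0
  + 75.173.0.0/16 (H0) depth=16
  Q 75.173.0.41: descend 01001011101011010 ; hops seen [H0] ; pick H0
  del 75.173.82.0/24 (clear depth 24)
  del 75.173.82.37/32 (clear depth 32)
  Q 75.173.18.252: descend 01001011101011010 ; hops seen [H0] ; pick H0
  Q 75.173.80.23: descend 0100101110101101010100 ; hops seen [H0,H3] ; pick H3
  del 75.173.80.0/20 (clear depth 20)
  Q 75.173.82.36: descend 0100101110101101010100100010010 ; hops seen [H0,H2] ; pick H2
  + 160.0.0.0/3 (H0) depth=3
  + 191.59.249.149/32 (H5) depth=32

== LOOKUPS ==
["H3","H5","H3","H2","H3","H1","H1","H0","H0","H0","H3","H2"]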